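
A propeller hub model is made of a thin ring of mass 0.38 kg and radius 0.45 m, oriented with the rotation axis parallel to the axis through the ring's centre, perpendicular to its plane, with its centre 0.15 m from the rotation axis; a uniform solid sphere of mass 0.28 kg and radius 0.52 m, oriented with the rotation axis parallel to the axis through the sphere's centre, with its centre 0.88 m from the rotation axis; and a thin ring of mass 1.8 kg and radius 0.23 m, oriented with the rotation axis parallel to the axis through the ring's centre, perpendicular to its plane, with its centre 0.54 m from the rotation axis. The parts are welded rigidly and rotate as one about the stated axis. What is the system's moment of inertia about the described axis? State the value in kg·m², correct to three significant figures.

0.953

Thin ring: I_cm = MR² = (0.38)(0.45)² = 0.07695 kg·m²; centre at d = 0.15 m, so I = I_cm + Md² gives I = 0.07695 + (0.38)(0.15)² = 0.0855 kg·m².
Solid sphere: I_cm = (2/5)MR² = (2/5)(0.28)(0.52)² = 0.030285 kg·m²; centre at d = 0.88 m, so I = I_cm + Md² gives I = 0.030285 + (0.28)(0.88)² = 0.24712 kg·m².
Thin ring: I_cm = MR² = (1.8)(0.23)² = 0.09522 kg·m²; centre at d = 0.54 m, so I = I_cm + Md² gives I = 0.09522 + (1.8)(0.54)² = 0.6201 kg·m².
Total I = 0.0855 + 0.24712 + 0.6201 = 0.95272 kg·m².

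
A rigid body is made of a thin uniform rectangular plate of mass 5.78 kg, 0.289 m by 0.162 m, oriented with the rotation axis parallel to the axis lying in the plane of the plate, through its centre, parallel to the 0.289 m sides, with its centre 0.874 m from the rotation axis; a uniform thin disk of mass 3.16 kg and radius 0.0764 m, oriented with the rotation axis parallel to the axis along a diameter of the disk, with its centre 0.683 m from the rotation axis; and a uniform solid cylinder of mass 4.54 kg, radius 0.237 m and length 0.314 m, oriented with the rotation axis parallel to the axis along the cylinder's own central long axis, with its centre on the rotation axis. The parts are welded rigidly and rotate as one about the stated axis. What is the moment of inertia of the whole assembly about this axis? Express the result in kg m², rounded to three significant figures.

6.03

Rectangular plate: I_cm = (1/12)Mb² = (1/12)(5.78)(0.162)² = 0.012641 kg m²; centre at d = 0.874 m, so I = I_cm + Md² gives I = 0.012641 + (5.78)(0.874)² = 4.4278 kg m².
Thin disk: I_cm = (1/4)MR² = (1/4)(3.16)(0.0764)² = 0.0046112 kg m²; centre at d = 0.683 m, so I = I_cm + Md² gives I = 0.0046112 + (3.16)(0.683)² = 1.4787 kg m².
Solid cylinder: I_cm = (1/2)MR² = (1/2)(4.54)(0.237)² = 0.1275 kg m²; axis through the centre, so I = 0.1275 kg m².
Total I = 4.4278 + 1.4787 + 0.1275 = 6.0341 kg m².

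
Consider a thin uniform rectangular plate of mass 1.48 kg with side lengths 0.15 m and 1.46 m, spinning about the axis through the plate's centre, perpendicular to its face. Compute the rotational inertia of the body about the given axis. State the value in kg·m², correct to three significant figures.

I_cm = (1/12)M(a²+b²) = (1/12)(1.48)[(0.15)² + (1.46)²] = 0.26567 kg·m²; axis through the centre, so I = 0.26567 kg·m².

0.266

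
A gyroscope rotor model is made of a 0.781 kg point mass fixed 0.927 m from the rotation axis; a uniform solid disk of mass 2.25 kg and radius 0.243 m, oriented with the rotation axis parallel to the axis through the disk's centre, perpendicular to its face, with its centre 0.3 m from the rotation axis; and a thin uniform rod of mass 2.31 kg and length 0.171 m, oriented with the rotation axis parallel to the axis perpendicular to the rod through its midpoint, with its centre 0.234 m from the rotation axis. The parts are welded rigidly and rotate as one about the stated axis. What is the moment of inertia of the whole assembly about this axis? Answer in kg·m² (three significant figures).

1.07

Point mass: I_cm = 0; centre at d = 0.927 m, so the parallel axis theorem gives I = 0 + (0.781)(0.927)² = 0.67114 kg·m².
Solid disk: I_cm = (1/2)MR² = (1/2)(2.25)(0.243)² = 0.06643 kg·m²; centre at d = 0.3 m, so the parallel axis theorem gives I = 0.06643 + (2.25)(0.3)² = 0.26893 kg·m².
Thin rod: I_cm = (1/12)ML² = (1/12)(2.31)(0.171)² = 0.0056289 kg·m²; centre at d = 0.234 m, so the parallel axis theorem gives I = 0.0056289 + (2.31)(0.234)² = 0.13212 kg·m².
Total I = 0.67114 + 0.26893 + 0.13212 = 1.0722 kg·m².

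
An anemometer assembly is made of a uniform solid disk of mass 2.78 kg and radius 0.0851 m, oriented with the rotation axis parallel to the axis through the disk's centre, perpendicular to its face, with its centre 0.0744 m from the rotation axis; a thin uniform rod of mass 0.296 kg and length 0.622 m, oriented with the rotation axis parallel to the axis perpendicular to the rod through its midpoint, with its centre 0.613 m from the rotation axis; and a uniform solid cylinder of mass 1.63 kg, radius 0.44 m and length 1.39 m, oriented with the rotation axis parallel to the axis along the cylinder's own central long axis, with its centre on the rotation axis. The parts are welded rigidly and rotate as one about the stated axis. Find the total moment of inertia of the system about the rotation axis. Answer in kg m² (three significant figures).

0.304

Solid disk: I_cm = (1/2)MR² = (1/2)(2.78)(0.0851)² = 0.010066 kg m²; centre at d = 0.0744 m, so the parallel axis theorem gives I = 0.010066 + (2.78)(0.0744)² = 0.025455 kg m².
Thin rod: I_cm = (1/12)ML² = (1/12)(0.296)(0.622)² = 0.0095431 kg m²; centre at d = 0.613 m, so the parallel axis theorem gives I = 0.0095431 + (0.296)(0.613)² = 0.12077 kg m².
Solid cylinder: I_cm = (1/2)MR² = (1/2)(1.63)(0.44)² = 0.15778 kg m²; axis through the centre, so I = 0.15778 kg m².
Total I = 0.025455 + 0.12077 + 0.15778 = 0.30401 kg m².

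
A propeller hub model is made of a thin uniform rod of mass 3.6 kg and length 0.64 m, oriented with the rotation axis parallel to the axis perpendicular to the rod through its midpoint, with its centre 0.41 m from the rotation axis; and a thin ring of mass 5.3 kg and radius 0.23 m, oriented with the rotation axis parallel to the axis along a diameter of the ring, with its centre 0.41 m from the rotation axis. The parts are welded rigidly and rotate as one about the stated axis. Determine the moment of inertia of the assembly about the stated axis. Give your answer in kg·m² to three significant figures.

1.76

Thin rod: I_cm = (1/12)ML² = (1/12)(3.6)(0.64)² = 0.12288 kg·m²; centre at d = 0.41 m, so I = I_cm + Md² gives I = 0.12288 + (3.6)(0.41)² = 0.72804 kg·m².
Thin ring: I_cm = (1/2)MR² = (1/2)(5.3)(0.23)² = 0.14019 kg·m²; centre at d = 0.41 m, so I = I_cm + Md² gives I = 0.14019 + (5.3)(0.41)² = 1.0311 kg·m².
Total I = 0.72804 + 1.0311 = 1.7592 kg·m².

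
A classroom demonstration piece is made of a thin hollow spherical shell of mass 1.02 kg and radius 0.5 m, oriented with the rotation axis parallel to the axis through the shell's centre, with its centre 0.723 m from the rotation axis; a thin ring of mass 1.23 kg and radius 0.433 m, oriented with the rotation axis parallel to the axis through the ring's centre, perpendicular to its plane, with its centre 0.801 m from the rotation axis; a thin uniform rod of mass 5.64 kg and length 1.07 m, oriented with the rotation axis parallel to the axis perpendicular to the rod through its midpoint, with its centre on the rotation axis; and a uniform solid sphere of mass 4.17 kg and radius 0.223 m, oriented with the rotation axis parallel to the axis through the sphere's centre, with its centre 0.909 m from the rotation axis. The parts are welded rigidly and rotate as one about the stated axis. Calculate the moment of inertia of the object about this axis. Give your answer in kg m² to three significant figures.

5.79

Spherical shell: I_cm = (2/3)MR² = (2/3)(1.02)(0.5)² = 0.17 kg m²; centre at d = 0.723 m, so I = I_cm + Md² gives I = 0.17 + (1.02)(0.723)² = 0.70318 kg m².
Thin ring: I_cm = MR² = (1.23)(0.433)² = 0.23061 kg m²; centre at d = 0.801 m, so I = I_cm + Md² gives I = 0.23061 + (1.23)(0.801)² = 1.0198 kg m².
Thin rod: I_cm = (1/12)ML² = (1/12)(5.64)(1.07)² = 0.5381 kg m²; axis through the centre, so I = 0.5381 kg m².
Solid sphere: I_cm = (2/5)MR² = (2/5)(4.17)(0.223)² = 0.082948 kg m²; centre at d = 0.909 m, so I = I_cm + Md² gives I = 0.082948 + (4.17)(0.909)² = 3.5285 kg m².
Total I = 0.70318 + 1.0198 + 0.5381 + 3.5285 = 5.7896 kg m².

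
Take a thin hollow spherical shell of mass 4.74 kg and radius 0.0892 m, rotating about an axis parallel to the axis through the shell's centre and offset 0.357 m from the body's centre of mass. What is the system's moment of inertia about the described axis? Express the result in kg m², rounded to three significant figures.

I_cm = (2/3)MR² = (2/3)(4.74)(0.0892)² = 0.025143 kg m²; centre at d = 0.357 m, so the parallel axis theorem gives I = 0.025143 + (4.74)(0.357)² = 0.62925 kg m².

0.629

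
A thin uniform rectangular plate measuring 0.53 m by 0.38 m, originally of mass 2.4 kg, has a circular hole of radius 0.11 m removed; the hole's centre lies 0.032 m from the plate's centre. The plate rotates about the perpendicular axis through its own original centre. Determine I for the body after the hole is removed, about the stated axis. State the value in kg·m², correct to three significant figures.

0.0819

Unpierced body about its centre: I₀ = (1/12)M(a²+b²) = (1/12)(2.4)[(0.53)² + (0.38)²] = 0.08506 kg·m².
The removed disk has mass m = M·πr²/(ab) = (2.4)·π(0.11)²/(0.53·0.38) = 0.45299 kg (same uniform areal density).
Its moment of inertia about the rotation axis (parallel-axis theorem): I_hole = (1/2)mr² + md² = (1/2)(0.45299)(0.11)² + (0.45299)(0.032)² = 0.0032044 kg·m².
Treating the hole as negative mass, I = I₀ − I_hole = 0.08506 − 0.0032044 = 0.081856 kg·m².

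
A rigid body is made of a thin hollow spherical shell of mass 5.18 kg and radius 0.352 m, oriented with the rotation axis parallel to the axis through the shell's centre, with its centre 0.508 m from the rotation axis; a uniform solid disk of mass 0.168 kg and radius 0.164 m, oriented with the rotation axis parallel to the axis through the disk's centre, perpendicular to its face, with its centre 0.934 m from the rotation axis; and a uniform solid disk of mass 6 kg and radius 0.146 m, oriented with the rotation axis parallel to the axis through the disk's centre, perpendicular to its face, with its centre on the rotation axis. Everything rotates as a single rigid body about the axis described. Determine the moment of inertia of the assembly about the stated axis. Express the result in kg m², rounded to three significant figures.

Spherical shell: I_cm = (2/3)MR² = (2/3)(5.18)(0.352)² = 0.42788 kg m²; centre at d = 0.508 m, so I = I_cm + Md² gives I = 0.42788 + (5.18)(0.508)² = 1.7647 kg m².
Solid disk: I_cm = (1/2)MR² = (1/2)(0.168)(0.164)² = 0.0022593 kg m²; centre at d = 0.934 m, so I = I_cm + Md² gives I = 0.0022593 + (0.168)(0.934)² = 0.14882 kg m².
Solid disk: I_cm = (1/2)MR² = (1/2)(6)(0.146)² = 0.063948 kg m²; axis through the centre, so I = 0.063948 kg m².
Total I = 1.7647 + 0.14882 + 0.063948 = 1.9774 kg m².

1.98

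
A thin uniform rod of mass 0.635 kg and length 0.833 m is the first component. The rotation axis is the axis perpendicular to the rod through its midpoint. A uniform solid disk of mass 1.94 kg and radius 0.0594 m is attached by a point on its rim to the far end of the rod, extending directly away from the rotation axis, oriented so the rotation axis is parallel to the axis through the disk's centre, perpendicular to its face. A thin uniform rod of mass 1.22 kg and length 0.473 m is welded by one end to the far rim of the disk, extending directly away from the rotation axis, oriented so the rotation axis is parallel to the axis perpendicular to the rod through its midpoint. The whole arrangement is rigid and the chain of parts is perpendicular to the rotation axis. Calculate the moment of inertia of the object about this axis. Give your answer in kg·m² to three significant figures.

Thin rod: I_cm = (1/12)ML² = (1/12)(0.635)(0.833)² = 0.036718 kg·m²; axis through the centre, so I = 0.036718 kg·m².
Solid disk: I_cm = (1/2)MR² = (1/2)(1.94)(0.0594)² = 0.0034225 kg·m²; centre at d = 0.4165 + 0.0594 = 0.4759 m, so the parallel axis theorem gives I = 0.0034225 + (1.94)(0.4759)² = 0.4428 kg·m².
Thin rod: I_cm = (1/12)ML² = (1/12)(1.22)(0.473)² = 0.022746 kg·m²; centre at d = 0.4165 + 0.0594 + 0.0594 + 0.2365 = 0.7718 m, so the parallel axis theorem gives I = 0.022746 + (1.22)(0.7718)² = 0.74947 kg·m².
Total I = 0.036718 + 0.4428 + 0.74947 = 1.229 kg·m².

1.23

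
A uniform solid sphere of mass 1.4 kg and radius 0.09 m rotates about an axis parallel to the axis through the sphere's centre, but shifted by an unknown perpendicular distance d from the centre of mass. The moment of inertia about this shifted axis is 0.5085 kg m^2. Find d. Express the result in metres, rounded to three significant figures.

0.600

About the centre-of-mass axis, I_cm = (2/5)MR² = (2/5)(1.4)(0.09)² = 0.004536 kg m^2.
Parallel axis theorem: I = I_cm + Md², so Md² = 0.5085 − 0.004536 = 0.50396 kg m^2.
d = √(0.50396 / 1.4) = 0.59998 m.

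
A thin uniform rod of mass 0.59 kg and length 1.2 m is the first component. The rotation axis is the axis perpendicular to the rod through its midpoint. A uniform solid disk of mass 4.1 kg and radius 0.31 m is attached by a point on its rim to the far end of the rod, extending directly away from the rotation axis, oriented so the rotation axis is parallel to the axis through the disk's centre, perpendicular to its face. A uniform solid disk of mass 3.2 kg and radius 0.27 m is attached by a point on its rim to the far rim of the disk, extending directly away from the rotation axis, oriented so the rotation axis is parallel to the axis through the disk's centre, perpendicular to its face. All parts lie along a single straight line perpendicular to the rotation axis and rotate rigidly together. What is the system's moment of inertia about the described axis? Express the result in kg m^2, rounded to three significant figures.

Thin rod: I_cm = (1/12)ML² = (1/12)(0.59)(1.2)² = 0.0708 kg m^2; axis through the centre, so I = 0.0708 kg m^2.
Solid disk: I_cm = (1/2)MR² = (1/2)(4.1)(0.31)² = 0.197 kg m^2; centre at d = 0.6 + 0.31 = 0.91 m, so I = I_cm + Md² gives I = 0.197 + (4.1)(0.91)² = 3.5922 kg m^2.
Solid disk: I_cm = (1/2)MR² = (1/2)(3.2)(0.27)² = 0.11664 kg m^2; centre at d = 0.6 + 0.31 + 0.31 + 0.27 = 1.49 m, so I = I_cm + Md² gives I = 0.11664 + (3.2)(1.49)² = 7.221 kg m^2.
Total I = 0.0708 + 3.5922 + 7.221 = 10.884 kg m^2.

10.9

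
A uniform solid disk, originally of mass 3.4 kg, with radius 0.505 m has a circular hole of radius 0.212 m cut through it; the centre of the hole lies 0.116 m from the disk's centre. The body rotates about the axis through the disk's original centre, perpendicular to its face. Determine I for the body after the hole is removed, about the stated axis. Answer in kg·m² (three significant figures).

Unpierced body about its centre: I₀ = (1/2)MR² = (1/2)(3.4)(0.505)² = 0.43354 kg·m².
The removed disk has mass m = M·(r/R)² = (3.4)(0.212/0.505)² = 0.59919 kg (same uniform areal density).
Its moment of inertia about the rotation axis (parallel-axis theorem): I_hole = (1/2)mr² + md² = (1/2)(0.59919)(0.212)² + (0.59919)(0.116)² = 0.021528 kg·m².
Treating the hole as negative mass, I = I₀ − I_hole = 0.43354 − 0.021528 = 0.41201 kg·m².

0.412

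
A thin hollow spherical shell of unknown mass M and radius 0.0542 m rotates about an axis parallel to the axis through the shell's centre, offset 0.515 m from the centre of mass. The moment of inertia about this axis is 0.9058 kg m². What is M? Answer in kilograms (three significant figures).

I = I_cm + Md² = (2/3)MR² + Md² = M·[0.666667·(0.0542)² + (0.515)²] = M·0.26718.
So M = 0.9058 / 0.26718 = 3.3902 kg.

3.39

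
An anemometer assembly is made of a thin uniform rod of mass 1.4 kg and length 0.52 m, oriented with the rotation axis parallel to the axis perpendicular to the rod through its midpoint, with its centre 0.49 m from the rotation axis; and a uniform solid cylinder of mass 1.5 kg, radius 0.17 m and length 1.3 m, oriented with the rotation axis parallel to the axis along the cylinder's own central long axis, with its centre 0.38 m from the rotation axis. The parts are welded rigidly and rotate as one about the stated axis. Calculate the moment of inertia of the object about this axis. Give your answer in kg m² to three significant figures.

0.606

Thin rod: I_cm = (1/12)ML² = (1/12)(1.4)(0.52)² = 0.031547 kg m²; centre at d = 0.49 m, so I = I_cm + Md² gives I = 0.031547 + (1.4)(0.49)² = 0.36769 kg m².
Solid cylinder: I_cm = (1/2)MR² = (1/2)(1.5)(0.17)² = 0.021675 kg m²; centre at d = 0.38 m, so I = I_cm + Md² gives I = 0.021675 + (1.5)(0.38)² = 0.23828 kg m².
Total I = 0.36769 + 0.23828 = 0.60596 kg m².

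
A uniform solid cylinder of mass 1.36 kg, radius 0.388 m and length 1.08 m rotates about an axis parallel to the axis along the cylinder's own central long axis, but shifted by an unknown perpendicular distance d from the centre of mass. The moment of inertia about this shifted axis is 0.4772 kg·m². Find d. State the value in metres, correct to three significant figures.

0.525

About the centre-of-mass axis, I_cm = (1/2)MR² = (1/2)(1.36)(0.388)² = 0.10237 kg·m².
Parallel axis theorem: I = I_cm + Md², so Md² = 0.4772 − 0.10237 = 0.37483 kg·m².
d = √(0.37483 / 1.36) = 0.52499 m.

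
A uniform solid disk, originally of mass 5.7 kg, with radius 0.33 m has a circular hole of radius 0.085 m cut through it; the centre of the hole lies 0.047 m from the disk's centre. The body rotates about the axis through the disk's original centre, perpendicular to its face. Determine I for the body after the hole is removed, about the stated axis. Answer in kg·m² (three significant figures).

0.308

Unpierced body about its centre: I₀ = (1/2)MR² = (1/2)(5.7)(0.33)² = 0.31037 kg·m².
The removed disk has mass m = M·(r/R)² = (5.7)(0.085/0.33)² = 0.37817 kg (same uniform areal density).
Its moment of inertia about the rotation axis (parallel-axis theorem): I_hole = (1/2)mr² + md² = (1/2)(0.37817)(0.085)² + (0.37817)(0.047)² = 0.0022015 kg·m².
Treating the hole as negative mass, I = I₀ − I_hole = 0.31037 − 0.0022015 = 0.30816 kg·m².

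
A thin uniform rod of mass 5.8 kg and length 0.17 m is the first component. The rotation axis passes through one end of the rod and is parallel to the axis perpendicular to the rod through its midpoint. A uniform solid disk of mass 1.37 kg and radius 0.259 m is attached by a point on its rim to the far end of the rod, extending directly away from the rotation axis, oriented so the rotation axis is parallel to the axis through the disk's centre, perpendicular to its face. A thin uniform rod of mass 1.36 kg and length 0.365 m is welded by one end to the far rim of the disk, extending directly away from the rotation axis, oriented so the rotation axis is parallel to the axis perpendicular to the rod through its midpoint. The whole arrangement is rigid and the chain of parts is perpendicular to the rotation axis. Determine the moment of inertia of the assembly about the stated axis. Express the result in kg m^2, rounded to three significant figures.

1.40

Thin rod: I_cm = (1/12)ML² = (1/12)(5.8)(0.17)² = 0.013968 kg m^2; centre at d = 0.085 m, so the parallel axis theorem gives I = 0.013968 + (5.8)(0.085)² = 0.055873 kg m^2.
Solid disk: I_cm = (1/2)MR² = (1/2)(1.37)(0.259)² = 0.04595 kg m^2; centre at d = 0.085 + 0.085 + 0.259 = 0.429 m, so the parallel axis theorem gives I = 0.04595 + (1.37)(0.429)² = 0.29809 kg m^2.
Thin rod: I_cm = (1/12)ML² = (1/12)(1.36)(0.365)² = 0.015099 kg m^2; centre at d = 0.085 + 0.085 + 0.259 + 0.259 + 0.1825 = 0.8705 m, so the parallel axis theorem gives I = 0.015099 + (1.36)(0.8705)² = 1.0457 kg m^2.
Total I = 0.055873 + 0.29809 + 1.0457 = 1.3996 kg m^2.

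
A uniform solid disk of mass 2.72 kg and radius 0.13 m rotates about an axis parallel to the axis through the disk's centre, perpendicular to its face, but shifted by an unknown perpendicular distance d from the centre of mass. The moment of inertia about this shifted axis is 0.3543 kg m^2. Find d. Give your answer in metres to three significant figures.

0.349

About the centre-of-mass axis, I_cm = (1/2)MR² = (1/2)(2.72)(0.13)² = 0.022984 kg m^2.
Parallel axis theorem: I = I_cm + Md², so Md² = 0.3543 − 0.022984 = 0.33132 kg m^2.
d = √(0.33132 / 2.72) = 0.34901 m.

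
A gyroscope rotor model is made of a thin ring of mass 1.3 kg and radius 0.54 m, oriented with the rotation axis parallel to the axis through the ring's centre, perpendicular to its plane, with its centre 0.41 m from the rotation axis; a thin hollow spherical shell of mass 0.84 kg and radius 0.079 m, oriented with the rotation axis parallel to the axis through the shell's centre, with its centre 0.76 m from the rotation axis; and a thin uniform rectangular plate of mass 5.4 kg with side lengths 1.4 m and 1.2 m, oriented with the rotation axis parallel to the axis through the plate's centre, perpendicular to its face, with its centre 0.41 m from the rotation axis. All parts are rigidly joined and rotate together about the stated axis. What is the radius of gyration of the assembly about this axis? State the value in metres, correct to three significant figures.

0.684

Thin ring: I_cm = MR² = (1.3)(0.54)² = 0.37908 kg m²; centre at d = 0.41 m, so I = I_cm + Md² gives I = 0.37908 + (1.3)(0.41)² = 0.59761 kg m².
Spherical shell: I_cm = (2/3)MR² = (2/3)(0.84)(0.079)² = 0.003495 kg m²; centre at d = 0.76 m, so I = I_cm + Md² gives I = 0.003495 + (0.84)(0.76)² = 0.48868 kg m².
Rectangular plate: I_cm = (1/12)M(a²+b²) = (1/12)(5.4)[(1.4)² + (1.2)²] = 1.53 kg m²; centre at d = 0.41 m, so I = I_cm + Md² gives I = 1.53 + (5.4)(0.41)² = 2.4377 kg m².
Total I = 3.524 kg m²; total mass M = 7.54 kg.
k = √(I/M) = √(3.524/7.54) = 0.68365 m.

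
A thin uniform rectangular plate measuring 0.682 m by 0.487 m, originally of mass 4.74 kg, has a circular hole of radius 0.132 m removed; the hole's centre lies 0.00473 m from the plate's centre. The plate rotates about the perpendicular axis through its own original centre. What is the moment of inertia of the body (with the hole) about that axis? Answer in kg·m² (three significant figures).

Unpierced body about its centre: I₀ = (1/12)M(a²+b²) = (1/12)(4.74)[(0.682)² + (0.487)²] = 0.27741 kg·m².
The removed disk has mass m = M·πr²/(ab) = (4.74)·π(0.132)²/(0.682·0.487) = 0.7812 kg (same uniform areal density).
Its moment of inertia about the rotation axis (parallel-axis theorem): I_hole = (1/2)mr² + md² = (1/2)(0.7812)(0.132)² + (0.7812)(0.00473)² = 0.0068233 kg·m².
Treating the hole as negative mass, I = I₀ − I_hole = 0.27741 − 0.0068233 = 0.27058 kg·m².

0.271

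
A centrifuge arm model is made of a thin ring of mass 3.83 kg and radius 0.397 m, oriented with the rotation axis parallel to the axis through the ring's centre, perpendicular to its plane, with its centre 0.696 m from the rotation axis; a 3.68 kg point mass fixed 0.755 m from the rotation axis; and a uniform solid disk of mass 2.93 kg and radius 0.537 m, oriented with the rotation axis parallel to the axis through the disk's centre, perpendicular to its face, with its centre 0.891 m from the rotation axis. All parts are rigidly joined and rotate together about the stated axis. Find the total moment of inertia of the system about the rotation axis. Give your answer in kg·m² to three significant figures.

7.31

Thin ring: I_cm = MR² = (3.83)(0.397)² = 0.60364 kg·m²; centre at d = 0.696 m, so I = I_cm + Md² gives I = 0.60364 + (3.83)(0.696)² = 2.459 kg·m².
Point mass: I_cm = 0; centre at d = 0.755 m, so I = I_cm + Md² gives I = 0 + (3.68)(0.755)² = 2.0977 kg·m².
Solid disk: I_cm = (1/2)MR² = (1/2)(2.93)(0.537)² = 0.42246 kg·m²; centre at d = 0.891 m, so I = I_cm + Md² gives I = 0.42246 + (2.93)(0.891)² = 2.7485 kg·m².
Total I = 2.459 + 2.0977 + 2.7485 = 7.3052 kg·m².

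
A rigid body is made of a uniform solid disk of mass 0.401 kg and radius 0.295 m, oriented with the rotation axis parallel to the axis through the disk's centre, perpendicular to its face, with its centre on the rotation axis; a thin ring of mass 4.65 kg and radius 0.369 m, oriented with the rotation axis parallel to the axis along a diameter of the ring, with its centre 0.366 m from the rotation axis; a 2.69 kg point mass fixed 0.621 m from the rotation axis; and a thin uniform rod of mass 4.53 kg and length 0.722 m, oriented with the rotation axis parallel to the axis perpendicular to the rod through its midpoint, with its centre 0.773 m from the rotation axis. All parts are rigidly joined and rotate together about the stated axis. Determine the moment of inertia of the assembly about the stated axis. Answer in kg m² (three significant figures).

Solid disk: I_cm = (1/2)MR² = (1/2)(0.401)(0.295)² = 0.017449 kg m²; axis through the centre, so I = 0.017449 kg m².
Thin ring: I_cm = (1/2)MR² = (1/2)(4.65)(0.369)² = 0.31657 kg m²; centre at d = 0.366 m, so I = I_cm + Md² gives I = 0.31657 + (4.65)(0.366)² = 0.93947 kg m².
Point mass: I_cm = 0; centre at d = 0.621 m, so I = I_cm + Md² gives I = 0 + (2.69)(0.621)² = 1.0374 kg m².
Thin rod: I_cm = (1/12)ML² = (1/12)(4.53)(0.722)² = 0.19678 kg m²; centre at d = 0.773 m, so I = I_cm + Md² gives I = 0.19678 + (4.53)(0.773)² = 2.9036 kg m².
Total I = 0.017449 + 0.93947 + 1.0374 + 2.9036 = 4.8979 kg m².

4.90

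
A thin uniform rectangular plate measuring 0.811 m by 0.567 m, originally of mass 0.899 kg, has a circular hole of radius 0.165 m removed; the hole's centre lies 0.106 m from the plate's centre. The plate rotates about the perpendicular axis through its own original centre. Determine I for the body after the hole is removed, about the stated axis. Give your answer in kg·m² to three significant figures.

0.0692

Unpierced body about its centre: I₀ = (1/12)M(a²+b²) = (1/12)(0.899)[(0.811)² + (0.567)²] = 0.073359 kg·m².
The removed disk has mass m = M·πr²/(ab) = (0.899)·π(0.165)²/(0.811·0.567) = 0.16721 kg (same uniform areal density).
Its moment of inertia about the rotation axis (parallel-axis theorem): I_hole = (1/2)mr² + md² = (1/2)(0.16721)(0.165)² + (0.16721)(0.106)² = 0.004155 kg·m².
Treating the hole as negative mass, I = I₀ − I_hole = 0.073359 − 0.004155 = 0.069204 kg·m².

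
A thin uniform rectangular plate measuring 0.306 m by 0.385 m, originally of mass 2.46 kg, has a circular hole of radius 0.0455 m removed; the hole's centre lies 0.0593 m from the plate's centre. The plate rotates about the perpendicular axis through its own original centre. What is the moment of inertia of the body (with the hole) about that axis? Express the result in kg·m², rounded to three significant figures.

Unpierced body about its centre: I₀ = (1/12)M(a²+b²) = (1/12)(2.46)[(0.306)² + (0.385)²] = 0.049582 kg·m².
The removed disk has mass m = M·πr²/(ab) = (2.46)·π(0.0455)²/(0.306·0.385) = 0.13581 kg (same uniform areal density).
Its moment of inertia about the rotation axis (parallel-axis theorem): I_hole = (1/2)mr² + md² = (1/2)(0.13581)(0.0455)² + (0.13581)(0.0593)² = 0.00061815 kg·m².
Treating the hole as negative mass, I = I₀ − I_hole = 0.049582 − 0.00061815 = 0.048963 kg·m².

0.0490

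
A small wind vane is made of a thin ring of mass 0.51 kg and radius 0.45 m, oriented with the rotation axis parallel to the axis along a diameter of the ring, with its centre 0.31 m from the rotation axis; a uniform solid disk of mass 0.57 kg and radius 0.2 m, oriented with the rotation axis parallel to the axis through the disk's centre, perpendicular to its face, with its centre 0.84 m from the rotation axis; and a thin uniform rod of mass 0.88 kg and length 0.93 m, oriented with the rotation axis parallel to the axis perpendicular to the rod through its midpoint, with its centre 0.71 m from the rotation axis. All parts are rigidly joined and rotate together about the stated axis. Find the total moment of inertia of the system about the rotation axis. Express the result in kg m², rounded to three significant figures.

Thin ring: I_cm = (1/2)MR² = (1/2)(0.51)(0.45)² = 0.051638 kg m²; centre at d = 0.31 m, so I = I_cm + Md² gives I = 0.051638 + (0.51)(0.31)² = 0.10065 kg m².
Solid disk: I_cm = (1/2)MR² = (1/2)(0.57)(0.2)² = 0.0114 kg m²; centre at d = 0.84 m, so I = I_cm + Md² gives I = 0.0114 + (0.57)(0.84)² = 0.41359 kg m².
Thin rod: I_cm = (1/12)ML² = (1/12)(0.88)(0.93)² = 0.063426 kg m²; centre at d = 0.71 m, so I = I_cm + Md² gives I = 0.063426 + (0.88)(0.71)² = 0.50703 kg m².
Total I = 0.10065 + 0.41359 + 0.50703 = 1.0213 kg m².

1.02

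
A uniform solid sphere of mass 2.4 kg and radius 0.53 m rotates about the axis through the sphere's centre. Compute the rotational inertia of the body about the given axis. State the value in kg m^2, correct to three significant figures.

0.270

I_cm = (2/5)MR² = (2/5)(2.4)(0.53)² = 0.26966 kg m^2; axis through the centre, so I = 0.26966 kg m^2.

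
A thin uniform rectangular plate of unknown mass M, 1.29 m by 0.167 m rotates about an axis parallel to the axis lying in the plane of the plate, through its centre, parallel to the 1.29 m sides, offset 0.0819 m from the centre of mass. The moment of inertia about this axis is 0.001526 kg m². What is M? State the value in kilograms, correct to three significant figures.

0.169

I = I_cm + Md² = (1/12)Mb² + Md² = M·[0.0833333·(0.167)² + (0.0819)²] = M·0.0090317.
So M = 0.001526 / 0.0090317 = 0.16896 kg.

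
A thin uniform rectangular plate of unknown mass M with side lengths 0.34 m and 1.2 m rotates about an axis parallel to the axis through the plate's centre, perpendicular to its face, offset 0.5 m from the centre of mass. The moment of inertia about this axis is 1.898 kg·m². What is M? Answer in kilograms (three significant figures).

I = I_cm + Md² = (1/12)M(a²+b²) + Md² = M·[0.0833333·[(0.34)² + (1.2)²] + (0.5)²] = M·0.37963.
So M = 1.898 / 0.37963 = 4.9996 kg.

5.00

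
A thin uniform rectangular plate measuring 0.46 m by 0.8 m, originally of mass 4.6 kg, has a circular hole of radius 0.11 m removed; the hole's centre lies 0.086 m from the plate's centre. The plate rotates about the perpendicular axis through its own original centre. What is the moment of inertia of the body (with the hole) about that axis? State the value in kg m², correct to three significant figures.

Unpierced body about its centre: I₀ = (1/12)M(a²+b²) = (1/12)(4.6)[(0.46)² + (0.8)²] = 0.32645 kg m².
The removed disk has mass m = M·πr²/(ab) = (4.6)·π(0.11)²/(0.46·0.8) = 0.47517 kg (same uniform areal density).
Its moment of inertia about the rotation axis (parallel-axis theorem): I_hole = (1/2)mr² + md² = (1/2)(0.47517)(0.11)² + (0.47517)(0.086)² = 0.0063891 kg m².
Treating the hole as negative mass, I = I₀ − I_hole = 0.32645 − 0.0063891 = 0.32006 kg m².

0.320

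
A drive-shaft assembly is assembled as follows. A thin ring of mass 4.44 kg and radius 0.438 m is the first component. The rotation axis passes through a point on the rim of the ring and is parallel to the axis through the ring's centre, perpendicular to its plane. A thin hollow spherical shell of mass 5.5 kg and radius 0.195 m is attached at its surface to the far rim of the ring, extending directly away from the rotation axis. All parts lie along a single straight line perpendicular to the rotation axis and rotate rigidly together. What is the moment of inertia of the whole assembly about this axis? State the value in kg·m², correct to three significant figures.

Thin ring: I_cm = MR² = (4.44)(0.438)² = 0.85179 kg·m²; centre at d = 0.438 m, so I = I_cm + Md² gives I = 0.85179 + (4.44)(0.438)² = 1.7036 kg·m².
Spherical shell: I_cm = (2/3)MR² = (2/3)(5.5)(0.195)² = 0.13942 kg·m²; centre at d = 0.438 + 0.438 + 0.195 = 1.071 m, so I = I_cm + Md² gives I = 0.13942 + (5.5)(1.071)² = 6.4482 kg·m².
Total I = 1.7036 + 6.4482 = 8.1517 kg·m².

8.15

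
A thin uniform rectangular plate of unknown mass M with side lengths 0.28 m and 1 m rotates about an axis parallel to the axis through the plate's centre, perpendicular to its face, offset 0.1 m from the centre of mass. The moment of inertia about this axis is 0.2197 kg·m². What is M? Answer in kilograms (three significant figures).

2.20

I = I_cm + Md² = (1/12)M(a²+b²) + Md² = M·[0.0833333·[(0.28)² + (1)²] + (0.1)²] = M·0.099867.
So M = 0.2197 / 0.099867 = 2.1999 kg.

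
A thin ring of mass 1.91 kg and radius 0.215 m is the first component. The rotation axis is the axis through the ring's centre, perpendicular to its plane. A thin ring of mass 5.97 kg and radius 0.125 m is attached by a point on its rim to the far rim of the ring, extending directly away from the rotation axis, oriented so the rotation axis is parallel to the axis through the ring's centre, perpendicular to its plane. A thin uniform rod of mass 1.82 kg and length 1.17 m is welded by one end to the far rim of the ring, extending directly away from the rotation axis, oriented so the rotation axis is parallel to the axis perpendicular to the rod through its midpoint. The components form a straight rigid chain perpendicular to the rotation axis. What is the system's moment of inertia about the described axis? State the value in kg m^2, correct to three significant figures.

Thin ring: I_cm = MR² = (1.91)(0.215)² = 0.08829 kg m^2; axis through the centre, so I = 0.08829 kg m^2.
Thin ring: I_cm = MR² = (5.97)(0.125)² = 0.093281 kg m^2; centre at d = 0.215 + 0.125 = 0.34 m, so the parallel axis theorem gives I = 0.093281 + (5.97)(0.34)² = 0.78341 kg m^2.
Thin rod: I_cm = (1/12)ML² = (1/12)(1.82)(1.17)² = 0.20762 kg m^2; centre at d = 0.215 + 0.125 + 0.125 + 0.585 = 1.05 m, so the parallel axis theorem gives I = 0.20762 + (1.82)(1.05)² = 2.2142 kg m^2.
Total I = 0.08829 + 0.78341 + 2.2142 = 3.0859 kg m^2.

3.09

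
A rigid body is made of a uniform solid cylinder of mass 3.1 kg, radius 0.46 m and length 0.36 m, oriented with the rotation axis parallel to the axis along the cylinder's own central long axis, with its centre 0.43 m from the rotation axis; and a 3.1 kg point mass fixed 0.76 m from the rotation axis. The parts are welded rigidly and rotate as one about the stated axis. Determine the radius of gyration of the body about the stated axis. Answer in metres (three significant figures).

Solid cylinder: I_cm = (1/2)MR² = (1/2)(3.1)(0.46)² = 0.32798 kg m²; centre at d = 0.43 m, so I = I_cm + Md² gives I = 0.32798 + (3.1)(0.43)² = 0.90117 kg m².
Point mass: I_cm = 0; centre at d = 0.76 m, so I = I_cm + Md² gives I = 0 + (3.1)(0.76)² = 1.7906 kg m².
Total I = 2.6917 kg m²; total mass M = 6.2 kg.
k = √(I/M) = √(2.6917/6.2) = 0.6589 m.

0.659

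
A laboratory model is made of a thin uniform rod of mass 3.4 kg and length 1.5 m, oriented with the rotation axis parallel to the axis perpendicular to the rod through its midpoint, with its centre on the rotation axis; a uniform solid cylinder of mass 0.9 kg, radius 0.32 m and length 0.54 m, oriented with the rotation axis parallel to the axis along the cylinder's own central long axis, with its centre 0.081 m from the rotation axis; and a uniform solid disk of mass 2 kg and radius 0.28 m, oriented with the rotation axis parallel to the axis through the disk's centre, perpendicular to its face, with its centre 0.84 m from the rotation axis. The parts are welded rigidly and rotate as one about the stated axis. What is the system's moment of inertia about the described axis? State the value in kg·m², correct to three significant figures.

Thin rod: I_cm = (1/12)ML² = (1/12)(3.4)(1.5)² = 0.6375 kg·m²; axis through the centre, so I = 0.6375 kg·m².
Solid cylinder: I_cm = (1/2)MR² = (1/2)(0.9)(0.32)² = 0.04608 kg·m²; centre at d = 0.081 m, so I = I_cm + Md² gives I = 0.04608 + (0.9)(0.081)² = 0.051985 kg·m².
Solid disk: I_cm = (1/2)MR² = (1/2)(2)(0.28)² = 0.0784 kg·m²; centre at d = 0.84 m, so I = I_cm + Md² gives I = 0.0784 + (2)(0.84)² = 1.4896 kg·m².
Total I = 0.6375 + 0.051985 + 1.4896 = 2.1791 kg·m².

2.18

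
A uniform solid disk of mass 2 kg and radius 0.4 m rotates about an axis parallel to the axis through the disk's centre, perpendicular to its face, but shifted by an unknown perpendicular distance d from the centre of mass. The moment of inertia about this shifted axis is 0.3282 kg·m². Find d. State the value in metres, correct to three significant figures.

About the centre-of-mass axis, I_cm = (1/2)MR² = (1/2)(2)(0.4)² = 0.16 kg·m².
Parallel axis theorem: I = I_cm + Md², so Md² = 0.3282 − 0.16 = 0.1682 kg·m².
d = √(0.1682 / 2) = 0.29 m.

0.290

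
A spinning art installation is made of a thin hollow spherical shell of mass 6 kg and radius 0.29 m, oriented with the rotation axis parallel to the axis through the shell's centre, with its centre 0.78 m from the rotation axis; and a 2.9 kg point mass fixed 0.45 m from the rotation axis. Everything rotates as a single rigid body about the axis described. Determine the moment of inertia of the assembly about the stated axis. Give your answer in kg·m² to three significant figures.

Spherical shell: I_cm = (2/3)MR² = (2/3)(6)(0.29)² = 0.3364 kg·m²; centre at d = 0.78 m, so the parallel axis theorem gives I = 0.3364 + (6)(0.78)² = 3.9868 kg·m².
Point mass: I_cm = 0; centre at d = 0.45 m, so the parallel axis theorem gives I = 0 + (2.9)(0.45)² = 0.58725 kg·m².
Total I = 3.9868 + 0.58725 = 4.574 kg·m².

4.57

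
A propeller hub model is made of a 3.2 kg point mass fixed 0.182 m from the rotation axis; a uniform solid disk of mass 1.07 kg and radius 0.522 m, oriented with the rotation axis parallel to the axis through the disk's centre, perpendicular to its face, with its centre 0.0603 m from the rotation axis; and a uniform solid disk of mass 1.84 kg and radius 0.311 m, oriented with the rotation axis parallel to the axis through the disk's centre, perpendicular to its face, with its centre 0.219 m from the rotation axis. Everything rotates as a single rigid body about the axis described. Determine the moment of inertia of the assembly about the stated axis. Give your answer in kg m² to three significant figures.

Point mass: I_cm = 0; centre at d = 0.182 m, so I = I_cm + Md² gives I = 0 + (3.2)(0.182)² = 0.106 kg m².
Solid disk: I_cm = (1/2)MR² = (1/2)(1.07)(0.522)² = 0.14578 kg m²; centre at d = 0.0603 m, so I = I_cm + Md² gives I = 0.14578 + (1.07)(0.0603)² = 0.14967 kg m².
Solid disk: I_cm = (1/2)MR² = (1/2)(1.84)(0.311)² = 0.088983 kg m²; centre at d = 0.219 m, so I = I_cm + Md² gives I = 0.088983 + (1.84)(0.219)² = 0.17723 kg m².
Total I = 0.106 + 0.14967 + 0.17723 = 0.4329 kg m².

0.433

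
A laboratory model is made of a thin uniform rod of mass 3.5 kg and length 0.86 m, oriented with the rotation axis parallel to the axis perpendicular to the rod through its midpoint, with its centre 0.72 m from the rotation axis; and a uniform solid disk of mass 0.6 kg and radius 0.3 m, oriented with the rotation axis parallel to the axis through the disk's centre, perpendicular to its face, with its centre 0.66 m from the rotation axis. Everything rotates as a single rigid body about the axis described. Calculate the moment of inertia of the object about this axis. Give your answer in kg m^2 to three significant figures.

2.32

Thin rod: I_cm = (1/12)ML² = (1/12)(3.5)(0.86)² = 0.21572 kg m^2; centre at d = 0.72 m, so I = I_cm + Md² gives I = 0.21572 + (3.5)(0.72)² = 2.0301 kg m^2.
Solid disk: I_cm = (1/2)MR² = (1/2)(0.6)(0.3)² = 0.027 kg m^2; centre at d = 0.66 m, so I = I_cm + Md² gives I = 0.027 + (0.6)(0.66)² = 0.28836 kg m^2.
Total I = 2.0301 + 0.28836 = 2.3185 kg m^2.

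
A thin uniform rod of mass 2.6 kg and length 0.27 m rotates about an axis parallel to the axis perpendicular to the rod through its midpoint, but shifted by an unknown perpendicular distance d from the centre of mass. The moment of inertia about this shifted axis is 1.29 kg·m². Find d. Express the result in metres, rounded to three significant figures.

About the centre-of-mass axis, I_cm = (1/12)ML² = (1/12)(2.6)(0.27)² = 0.015795 kg·m².
Parallel axis theorem: I = I_cm + Md², so Md² = 1.29 − 0.015795 = 1.2742 kg·m².
d = √(1.2742 / 2.6) = 0.70006 m.

0.700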